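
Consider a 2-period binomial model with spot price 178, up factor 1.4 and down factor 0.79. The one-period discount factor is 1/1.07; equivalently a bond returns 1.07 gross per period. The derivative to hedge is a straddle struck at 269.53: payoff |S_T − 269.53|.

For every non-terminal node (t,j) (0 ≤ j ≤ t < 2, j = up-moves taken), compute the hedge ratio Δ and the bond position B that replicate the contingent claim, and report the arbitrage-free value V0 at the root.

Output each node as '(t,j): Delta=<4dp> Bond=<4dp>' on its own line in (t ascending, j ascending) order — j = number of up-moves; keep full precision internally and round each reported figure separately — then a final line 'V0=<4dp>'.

The replicating-portfolio and risk-neutral prices coincide; use p* = (1.07−0.79)/(1.4−0.79) = 0.4590 for the latter.
Terminal payoffs: V(2,0)=158.4402, V(2,1)=72.6620, V(2,2)=79.3500
Node (1,0) S=140.6200: V=(p*·72.6620+(1−p*)·158.4402)/1.07=111.2772; Δ=(72.6620−158.4402)/(196.8680−111.0898)=-1.0000; B=V−Δ·S=251.8972
Node (1,1) S=249.2000: V=(p*·79.3500+(1−p*)·72.6620)/1.07=70.7775; Δ=(79.3500−72.6620)/(348.8800−196.8680)=0.0440; B=V−Δ·S=59.8135
Node (0,0) S=178.0000: V=(p*·70.7775+(1−p*)·111.2772)/1.07=86.6235; Δ=(70.7775−111.2772)/(249.2000−140.6200)=-0.3730; B=V−Δ·S=153.0165
Root portfolio cost Δ·178+B reproduces V0=86.6235.

(0,0): Delta=-0.3730 Bond=153.0165
(1,0): Delta=-1.0000 Bond=251.8972
(1,1): Delta=0.0440 Bond=59.8135
V0=86.6235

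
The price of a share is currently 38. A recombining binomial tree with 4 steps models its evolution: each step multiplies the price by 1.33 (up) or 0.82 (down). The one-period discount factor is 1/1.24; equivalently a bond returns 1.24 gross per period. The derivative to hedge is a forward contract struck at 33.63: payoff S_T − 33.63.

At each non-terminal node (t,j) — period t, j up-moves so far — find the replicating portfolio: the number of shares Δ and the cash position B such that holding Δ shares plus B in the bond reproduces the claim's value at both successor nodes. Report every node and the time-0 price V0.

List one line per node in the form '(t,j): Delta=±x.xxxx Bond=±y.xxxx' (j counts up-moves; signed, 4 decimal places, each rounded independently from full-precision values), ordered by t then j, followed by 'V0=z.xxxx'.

(0,0): Delta=1.0000 Bond=-14.2246
(1,0): Delta=1.0000 Bond=-17.6385
(1,1): Delta=1.0000 Bond=-17.6385
(2,0): Delta=1.0000 Bond=-21.8717
(2,1): Delta=1.0000 Bond=-21.8717
(2,2): Delta=1.0000 Bond=-21.8717
(3,0): Delta=1.0000 Bond=-27.1210
(3,1): Delta=1.0000 Bond=-27.1210
(3,2): Delta=1.0000 Bond=-27.1210
(3,3): Delta=1.0000 Bond=-27.1210
V0=23.7754

Under the risk-neutral measure, an up-move has probability p* = (R−d)/(u−d) = 0.8235 and values discount at R = 1.24.
Terminal values V(4,·): V(4,0)=-16.4494, V(4,1)=-5.7639, V(4,2)=11.5675, V(4,3)=39.6782, V(4,4)=85.2723
(3,0): S=20.9520. Δ = (V_up−V_dn)/(S_up−S_dn) = (-5.7639−-16.4494)/(27.8661−17.1806) = 1.0000. V = [p*·-5.7639 + (1−p*)·-16.4494]/1.24 = -6.1690. B = V − Δ·S = -27.1210.
(3,1): S=33.9831. Δ = (V_up−V_dn)/(S_up−S_dn) = (11.5675−-5.7639)/(45.1975−27.8661) = 1.0000. V = [p*·11.5675 + (1−p*)·-5.7639]/1.24 = 6.8621. B = V − Δ·S = -27.1210.
(3,2): S=55.1189. Δ = (V_up−V_dn)/(S_up−S_dn) = (39.6782−11.5675)/(73.3082−45.1975) = 1.0000. V = [p*·39.6782 + (1−p*)·11.5675]/1.24 = 27.9980. B = V − Δ·S = -27.1210.
(3,3): S=89.4002. Δ = (V_up−V_dn)/(S_up−S_dn) = (85.2723−39.6782)/(118.9023−73.3082) = 1.0000. V = [p*·85.2723 + (1−p*)·39.6782]/1.24 = 62.2792. B = V − Δ·S = -27.1210.
(2,0): S=25.5512. Δ = (V_up−V_dn)/(S_up−S_dn) = (6.8621−-6.1690)/(33.9831−20.9520) = 1.0000. V = [p*·6.8621 + (1−p*)·-6.1690]/1.24 = 3.6795. B = V − Δ·S = -21.8717.
(2,1): S=41.4428. Δ = (V_up−V_dn)/(S_up−S_dn) = (27.9980−6.8621)/(55.1189−33.9831) = 1.0000. V = [p*·27.9980 + (1−p*)·6.8621]/1.24 = 19.5711. B = V − Δ·S = -21.8717.
(2,2): S=67.2182. Δ = (V_up−V_dn)/(S_up−S_dn) = (62.2792−27.9980)/(89.4002−55.1189) = 1.0000. V = [p*·62.2792 + (1−p*)·27.9980]/1.24 = 45.3465. B = V − Δ·S = -21.8717.
(1,0): S=31.1600. Δ = (V_up−V_dn)/(S_up−S_dn) = (19.5711−3.6795)/(41.4428−25.5512) = 1.0000. V = [p*·19.5711 + (1−p*)·3.6795]/1.24 = 13.5215. B = V − Δ·S = -17.6385.
(1,1): S=50.5400. Δ = (V_up−V_dn)/(S_up−S_dn) = (45.3465−19.5711)/(67.2182−41.4428) = 1.0000. V = [p*·45.3465 + (1−p*)·19.5711]/1.24 = 32.9015. B = V − Δ·S = -17.6385.
(0,0): S=38.0000. Δ = (V_up−V_dn)/(S_up−S_dn) = (32.9015−13.5215)/(50.5400−31.1600) = 1.0000. V = [p*·32.9015 + (1−p*)·13.5215]/1.24 = 23.7754. B = V − Δ·S = -14.2246.
The time-0 hedge costs 23.7754, which is the no-arbitrage price.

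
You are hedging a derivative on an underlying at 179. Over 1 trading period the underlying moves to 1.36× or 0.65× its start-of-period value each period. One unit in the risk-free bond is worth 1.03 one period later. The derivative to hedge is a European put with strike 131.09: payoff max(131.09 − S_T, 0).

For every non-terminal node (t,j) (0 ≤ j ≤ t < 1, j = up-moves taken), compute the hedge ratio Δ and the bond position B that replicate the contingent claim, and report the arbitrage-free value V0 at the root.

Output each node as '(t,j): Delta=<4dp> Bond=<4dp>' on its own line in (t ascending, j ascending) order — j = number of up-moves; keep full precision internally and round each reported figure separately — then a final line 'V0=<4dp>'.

(0,0): Delta=-0.1160 Bond=27.4120
V0=6.6514

Under the risk-neutral measure, an up-move has probability p* = (R−d)/(u−d) = 0.5352 and values discount at R = 1.03.
Terminal payoffs: V(1,0)=14.7400, V(1,1)=0.0000
  t=0,j=0: stock 179.0000 → up 243.4400 (V=0.0000), down 116.3500 (V=14.7400). Price 6.6514; hedge Δ=-0.1160, bond B=27.4120.
Root portfolio cost Δ·179+B reproduces V0=6.6514.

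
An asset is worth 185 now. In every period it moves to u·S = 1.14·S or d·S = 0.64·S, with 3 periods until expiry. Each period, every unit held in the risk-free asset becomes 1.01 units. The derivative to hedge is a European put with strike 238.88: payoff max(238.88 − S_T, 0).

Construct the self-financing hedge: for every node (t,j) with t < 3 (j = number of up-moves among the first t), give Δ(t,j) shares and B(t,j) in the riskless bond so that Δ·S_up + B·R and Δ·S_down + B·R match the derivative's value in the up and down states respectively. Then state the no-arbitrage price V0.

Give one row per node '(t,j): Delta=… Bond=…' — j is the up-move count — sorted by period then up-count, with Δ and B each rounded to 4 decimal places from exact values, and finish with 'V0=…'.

No-arbitrage ⇒ martingale measure with p* = (R−d)/(u−d) = 0.7400.
Terminal payoffs: V(3,0)=190.3834, V(3,1)=152.4954, V(3,2)=85.0074, V(3,3)=0.0000
  t=2,j=0: stock 75.7760 → up 86.3846 (V=152.4954), down 48.4966 (V=190.3834). Price 160.7389; hedge Δ=-1.0000, bond B=236.5149.
  t=2,j=1: stock 134.9760 → up 153.8726 (V=85.0074), down 86.3846 (V=152.4954). Price 101.5389; hedge Δ=-1.0000, bond B=236.5149.
  t=2,j=2: stock 240.4260 → up 274.0856 (V=0.0000), down 153.8726 (V=85.0074). Price 21.8831; hedge Δ=-0.7071, bond B=191.8978.
  t=1,j=0: stock 118.4000 → up 134.9760 (V=101.5389), down 75.7760 (V=160.7389). Price 115.7731; hedge Δ=-1.0000, bond B=234.1731.
  t=1,j=1: stock 210.9000 → up 240.4260 (V=21.8831), down 134.9760 (V=101.5389). Price 42.1719; hedge Δ=-0.7554, bond B=201.4834.
  t=0,j=0: stock 185.0000 → up 210.9000 (V=42.1719), down 118.4000 (V=115.7731). Price 60.7012; hedge Δ=-0.7957, bond B=207.9037.
Root portfolio cost Δ·185+B reproduces V0=60.7012.

(0,0): Delta=-0.7957 Bond=207.9037
(1,0): Delta=-1.0000 Bond=234.1731
(1,1): Delta=-0.7554 Bond=201.4834
(2,0): Delta=-1.0000 Bond=236.5149
(2,1): Delta=-1.0000 Bond=236.5149
(2,2): Delta=-0.7071 Bond=191.8978
V0=60.7012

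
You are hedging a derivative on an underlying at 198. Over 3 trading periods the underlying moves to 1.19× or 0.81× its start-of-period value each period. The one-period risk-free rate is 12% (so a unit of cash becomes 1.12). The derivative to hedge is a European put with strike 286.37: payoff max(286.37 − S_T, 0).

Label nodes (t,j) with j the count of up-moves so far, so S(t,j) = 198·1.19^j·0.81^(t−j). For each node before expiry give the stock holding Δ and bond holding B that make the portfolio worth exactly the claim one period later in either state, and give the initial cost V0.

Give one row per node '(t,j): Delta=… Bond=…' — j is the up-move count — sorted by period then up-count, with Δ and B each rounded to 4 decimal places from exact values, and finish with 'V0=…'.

The replicating-portfolio and risk-neutral prices coincide; use p* = (1.12−0.81)/(1.19−0.81) = 0.8158 for the latter.
At expiry t=3: V(3,0)=181.1447, V(3,1)=131.7797, V(3,2)=59.2559, V(3,3)=0.0000
Node (2,0) S=129.9078: V=(p*·131.7797+(1−p*)·181.1447)/1.12=125.7797; Δ=(131.7797−181.1447)/(154.5903−105.2253)=-1.0000; B=V−Δ·S=255.6875
Node (2,1) S=190.8522: V=(p*·59.2559+(1−p*)·131.7797)/1.12=64.8353; Δ=(59.2559−131.7797)/(227.1141−154.5903)=-1.0000; B=V−Δ·S=255.6875
Node (2,2) S=280.3878: V=(p*·0.0000+(1−p*)·59.2559)/1.12=9.7460; Δ=(0.0000−59.2559)/(333.6615−227.1141)=-0.5561; B=V−Δ·S=165.6826
Node (1,0) S=160.3800: V=(p*·64.8353+(1−p*)·125.7797)/1.12=67.9124; Δ=(64.8353−125.7797)/(190.8522−129.9078)=-1.0000; B=V−Δ·S=228.2924
Node (1,1) S=235.6200: V=(p*·9.7460+(1−p*)·64.8353)/1.12=17.7626; Δ=(9.7460−64.8353)/(280.3878−190.8522)=-0.6153; B=V−Δ·S=162.7343
Node (0,0) S=198.0000: V=(p*·17.7626+(1−p*)·67.9124)/1.12=24.1078; Δ=(17.7626−67.9124)/(235.6200−160.3800)=-0.6665; B=V−Δ·S=156.0811
Each (Δ,B) replicates both successor values, so the strategy is self-financing and V0 is arbitrage-free.

(0,0): Delta=-0.6665 Bond=156.0811
(1,0): Delta=-1.0000 Bond=228.2924
(1,1): Delta=-0.6153 Bond=162.7343
(2,0): Delta=-1.0000 Bond=255.6875
(2,1): Delta=-1.0000 Bond=255.6875
(2,2): Delta=-0.5561 Bond=165.6826
V0=24.1078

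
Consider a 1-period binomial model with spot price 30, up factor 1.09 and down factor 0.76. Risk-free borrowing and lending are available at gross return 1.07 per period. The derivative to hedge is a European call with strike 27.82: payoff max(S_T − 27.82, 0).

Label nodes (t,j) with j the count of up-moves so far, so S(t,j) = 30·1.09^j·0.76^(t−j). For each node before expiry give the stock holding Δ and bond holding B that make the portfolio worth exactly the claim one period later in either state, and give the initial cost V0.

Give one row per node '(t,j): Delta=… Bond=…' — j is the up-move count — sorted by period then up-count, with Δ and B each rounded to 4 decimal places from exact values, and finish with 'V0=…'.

Risk-neutral probability p* = (R−d)/(u−d) = (1.07−0.76)/(1.09−0.76) = 0.9394.
At expiry t=1: V(1,0)=0.0000, V(1,1)=4.8800
Node (0,0) S=30.0000: V=(p*·4.8800+(1−p*)·0.0000)/1.07=4.2843; Δ=(4.8800−0.0000)/(32.7000−22.8000)=0.4929; B=V−Δ·S=-10.5035
Check: Δ(0,0)·S0 + B(0,0) = 4.2843 = V0.

(0,0): Delta=0.4929 Bond=-10.5035
V0=4.2843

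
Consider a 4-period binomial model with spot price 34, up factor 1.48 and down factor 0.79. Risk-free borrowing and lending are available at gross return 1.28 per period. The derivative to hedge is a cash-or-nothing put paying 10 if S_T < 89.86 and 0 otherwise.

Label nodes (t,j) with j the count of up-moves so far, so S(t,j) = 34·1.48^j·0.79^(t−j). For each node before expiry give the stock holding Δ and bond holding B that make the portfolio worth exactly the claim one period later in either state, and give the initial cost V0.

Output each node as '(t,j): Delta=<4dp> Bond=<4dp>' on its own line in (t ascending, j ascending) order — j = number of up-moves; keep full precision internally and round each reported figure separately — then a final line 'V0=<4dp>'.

Under the risk-neutral measure, an up-move has probability p* = (R−d)/(u−d) = 0.7101 and values discount at R = 1.28.
At expiry t=4: V(4,0)=10.0000, V(4,1)=10.0000, V(4,2)=10.0000, V(4,3)=10.0000, V(4,4)=0.0000
  t=3,j=0: stock 16.7633 → up 24.8097 (V=10.0000), down 13.2430 (V=10.0000). Price 7.8125; hedge Δ=0.0000, bond B=7.8125.
  t=3,j=1: stock 31.4047 → up 46.4790 (V=10.0000), down 24.8097 (V=10.0000). Price 7.8125; hedge Δ=0.0000, bond B=7.8125.
  t=3,j=2: stock 58.8341 → up 87.0745 (V=10.0000), down 46.4790 (V=10.0000). Price 7.8125; hedge Δ=0.0000, bond B=7.8125.
  t=3,j=3: stock 110.2209 → up 163.1270 (V=0.0000), down 87.0745 (V=10.0000). Price 2.2645; hedge Δ=-0.1315, bond B=16.7572.
  t=2,j=0: stock 21.2194 → up 31.4047 (V=7.8125), down 16.7633 (V=7.8125). Price 6.1035; hedge Δ=0.0000, bond B=6.1035.
  t=2,j=1: stock 39.7528 → up 58.8341 (V=7.8125), down 31.4047 (V=7.8125). Price 6.1035; hedge Δ=0.0000, bond B=6.1035.
  t=2,j=2: stock 74.4736 → up 110.2209 (V=2.2645), down 58.8341 (V=7.8125). Price 3.0255; hedge Δ=-0.1080, bond B=11.0661.
  t=1,j=0: stock 26.8600 → up 39.7528 (V=6.1035), down 21.2194 (V=6.1035). Price 4.7684; hedge Δ=0.0000, bond B=4.7684.
  t=1,j=1: stock 50.3200 → up 74.4736 (V=3.0255), down 39.7528 (V=6.1035). Price 3.0607; hedge Δ=-0.0887, bond B=7.5216.
  t=0,j=0: stock 34.0000 → up 50.3200 (V=3.0607), down 26.8600 (V=4.7684). Price 2.7779; hedge Δ=-0.0728, bond B=5.2528.
Check: Δ(0,0)·S0 + B(0,0) = 2.7779 = V0.

(0,0): Delta=-0.0728 Bond=5.2528
(1,0): Delta=0.0000 Bond=4.7684
(1,1): Delta=-0.0887 Bond=7.5216
(2,0): Delta=0.0000 Bond=6.1035
(2,1): Delta=0.0000 Bond=6.1035
(2,2): Delta=-0.1080 Bond=11.0661
(3,0): Delta=0.0000 Bond=7.8125
(3,1): Delta=0.0000 Bond=7.8125
(3,2): Delta=0.0000 Bond=7.8125
(3,3): Delta=-0.1315 Bond=16.7572
V0=2.7779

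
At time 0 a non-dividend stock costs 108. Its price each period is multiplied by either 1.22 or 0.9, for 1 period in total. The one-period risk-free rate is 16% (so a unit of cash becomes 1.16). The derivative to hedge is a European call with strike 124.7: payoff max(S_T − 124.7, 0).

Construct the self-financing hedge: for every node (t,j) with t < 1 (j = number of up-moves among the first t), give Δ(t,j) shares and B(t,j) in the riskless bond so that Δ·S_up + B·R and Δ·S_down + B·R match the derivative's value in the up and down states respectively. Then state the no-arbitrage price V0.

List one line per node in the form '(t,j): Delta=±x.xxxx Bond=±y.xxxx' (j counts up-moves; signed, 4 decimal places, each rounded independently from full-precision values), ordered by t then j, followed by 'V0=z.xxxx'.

Risk-neutral probability p* = (R−d)/(u−d) = (1.16−0.9)/(1.22−0.9) = 0.8125.
At expiry t=1: V(1,0)=0.0000, V(1,1)=7.0600
  t=0,j=0: stock 108.0000 → up 131.7600 (V=7.0600), down 97.2000 (V=0.0000). Price 4.9450; hedge Δ=0.2043, bond B=-17.1175.
The time-0 hedge costs 4.9450, which is the no-arbitrage price.

(0,0): Delta=0.2043 Bond=-17.1175
V0=4.9450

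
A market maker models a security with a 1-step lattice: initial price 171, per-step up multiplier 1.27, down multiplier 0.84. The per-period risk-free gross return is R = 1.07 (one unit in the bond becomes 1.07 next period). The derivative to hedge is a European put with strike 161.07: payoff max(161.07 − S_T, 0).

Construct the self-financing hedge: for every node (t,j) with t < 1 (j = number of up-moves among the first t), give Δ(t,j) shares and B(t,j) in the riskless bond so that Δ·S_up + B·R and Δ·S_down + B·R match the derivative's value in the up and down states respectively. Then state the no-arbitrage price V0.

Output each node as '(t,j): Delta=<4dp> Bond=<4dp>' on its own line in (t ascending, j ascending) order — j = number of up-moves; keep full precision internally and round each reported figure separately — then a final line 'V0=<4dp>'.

Risk-neutral probability p* = (R−d)/(u−d) = (1.07−0.84)/(1.27−0.84) = 0.5349.
Terminal payoffs: V(1,0)=17.4300, V(1,1)=0.0000
(0,0): S=171.0000. Δ = (V_up−V_dn)/(S_up−S_dn) = (0.0000−17.4300)/(217.1700−143.6400) = -0.2370. V = [p*·0.0000 + (1−p*)·17.4300]/1.07 = 7.5766. B = V − Δ·S = 48.1115.
Root portfolio cost Δ·171+B reproduces V0=7.5766.

(0,0): Delta=-0.2370 Bond=48.1115
V0=7.5766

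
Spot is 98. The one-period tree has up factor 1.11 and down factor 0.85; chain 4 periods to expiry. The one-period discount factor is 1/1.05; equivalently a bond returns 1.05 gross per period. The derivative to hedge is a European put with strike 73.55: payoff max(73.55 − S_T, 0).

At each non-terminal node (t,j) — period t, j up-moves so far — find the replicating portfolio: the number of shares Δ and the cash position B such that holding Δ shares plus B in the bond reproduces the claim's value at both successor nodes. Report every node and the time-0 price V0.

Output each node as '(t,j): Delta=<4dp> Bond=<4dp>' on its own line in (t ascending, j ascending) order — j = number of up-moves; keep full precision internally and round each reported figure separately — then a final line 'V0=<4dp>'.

(0,0): Delta=-0.0346 Bond=3.6553
(1,0): Delta=-0.1352 Bond=12.2155
(1,1): Delta=-0.0115 Bond=1.3248
(2,0): Delta=-0.4553 Bond=35.4879
(2,1): Delta=-0.0617 Bond=6.0278
(2,2): Delta=0.0000 Bond=0.0000
(3,0): Delta=-1.0000 Bond=70.0476
(3,1): Delta=-0.3301 Bond=27.4267
(3,2): Delta=0.0000 Bond=0.0000
(3,3): Delta=0.0000 Bond=0.0000
V0=0.2621

The replicating-portfolio and risk-neutral prices coincide; use p* = (1.05−0.85)/(1.11−0.85) = 0.7692 for the latter.
Payoff layer (t=4): V(4,0)=22.3934, V(4,1)=6.7455, V(4,2)=0.0000, V(4,3)=0.0000, V(4,4)=0.0000
  t=3,j=0: stock 60.1842 → up 66.8045 (V=6.7455), down 51.1566 (V=22.3934). Price 9.8634; hedge Δ=-1.0000, bond B=70.0476.
  t=3,j=1: stock 78.5936 → up 87.2388 (V=0.0000), down 66.8045 (V=6.7455). Price 1.4825; hedge Δ=-0.3301, bond B=27.4267.
  t=3,j=2: stock 102.6339 → up 113.9237 (V=0.0000), down 87.2388 (V=0.0000). Price 0.0000; hedge Δ=0.0000, bond B=0.0000.
  t=3,j=3: stock 134.0278 → up 148.7709 (V=0.0000), down 113.9237 (V=0.0000). Price 0.0000; hedge Δ=0.0000, bond B=0.0000.
  t=2,j=0: stock 70.8050 → up 78.5935 (V=1.4825), down 60.1842 (V=9.8634). Price 3.2539; hedge Δ=-0.4553, bond B=35.4879.
  t=2,j=1: stock 92.4630 → up 102.6339 (V=0.0000), down 78.5936 (V=1.4825). Price 0.3258; hedge Δ=-0.0617, bond B=6.0278.
  t=2,j=2: stock 120.7458 → up 134.0278 (V=0.0000), down 102.6339 (V=0.0000). Price 0.0000; hedge Δ=0.0000, bond B=0.0000.
  t=1,j=0: stock 83.3000 → up 92.4630 (V=0.3258), down 70.8050 (V=3.2539). Price 0.9538; hedge Δ=-0.1352, bond B=12.2155.
  t=1,j=1: stock 108.7800 → up 120.7458 (V=0.0000), down 92.4630 (V=0.3258). Price 0.0716; hedge Δ=-0.0115, bond B=1.3248.
  t=0,j=0: stock 98.0000 → up 108.7800 (V=0.0716), down 83.3000 (V=0.9538). Price 0.2621; hedge Δ=-0.0346, bond B=3.6553.
Self-financing check: at every node Δ·S+B equals the discounted successor values.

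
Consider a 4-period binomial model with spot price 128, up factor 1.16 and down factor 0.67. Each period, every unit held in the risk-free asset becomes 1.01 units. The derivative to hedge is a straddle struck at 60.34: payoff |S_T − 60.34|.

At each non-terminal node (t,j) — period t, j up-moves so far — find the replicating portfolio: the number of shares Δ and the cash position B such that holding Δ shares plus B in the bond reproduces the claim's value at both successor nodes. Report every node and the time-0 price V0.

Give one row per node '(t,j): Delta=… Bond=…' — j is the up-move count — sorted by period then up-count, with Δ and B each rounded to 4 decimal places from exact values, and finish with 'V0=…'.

The replicating-portfolio and risk-neutral prices coincide; use p* = (1.01−0.67)/(1.16−0.67) = 0.6939 for the latter.
Payoff layer (t=4): V(4,0)=34.5466, V(4,1)=15.6827, V(4,2)=16.9771, V(4,3)=73.5224, V(4,4)=171.4218
Node (3,0) S=38.4977: V=(p*·15.6827+(1−p*)·34.5466)/1.01=21.2449; Δ=(15.6827−34.5466)/(44.6573−25.7934)=-1.0000; B=V−Δ·S=59.7426
Node (3,1) S=66.6527: V=(p*·16.9771+(1−p*)·15.6827)/1.01=16.4167; Δ=(16.9771−15.6827)/(77.3171−44.6573)=0.0396; B=V−Δ·S=13.7751
Node (3,2) S=115.3987: V=(p*·73.5224+(1−p*)·16.9771)/1.01=55.6561; Δ=(73.5224−16.9771)/(133.8624−77.3171)=1.0000; B=V−Δ·S=-59.7426
Node (3,3) S=199.7947: V=(p*·171.4218+(1−p*)·73.5224)/1.01=140.0521; Δ=(171.4218−73.5224)/(231.7618−133.8624)=1.0000; B=V−Δ·S=-59.7426
Node (2,0) S=57.4592: V=(p*·16.4167+(1−p*)·21.2449)/1.01=17.7175; Δ=(16.4167−21.2449)/(66.6527−38.4977)=-0.1715; B=V−Δ·S=27.5711
Node (2,1) S=99.4816: V=(p*·55.6561+(1−p*)·16.4167)/1.01=43.2119; Δ=(55.6561−16.4167)/(115.3987−66.6527)=0.8050; B=V−Δ·S=-36.8685
Node (2,2) S=172.2368: V=(p*·140.0521+(1−p*)·55.6561)/1.01=113.0857; Δ=(140.0521−55.6561)/(199.7947−115.3987)=1.0000; B=V−Δ·S=-59.1511
Node (1,0) S=85.7600: V=(p*·43.2119+(1−p*)·17.7175)/1.01=35.0569; Δ=(43.2119−17.7175)/(99.4816−57.4592)=0.6067; B=V−Δ·S=-16.9724
Node (1,1) S=148.4800: V=(p*·113.0857+(1−p*)·43.2119)/1.01=90.7879; Δ=(113.0857−43.2119)/(172.2368−99.4816)=0.9604; B=V−Δ·S=-51.8117
Node (0,0) S=128.0000: V=(p*·90.7879+(1−p*)·35.0569)/1.01=72.9974; Δ=(90.7879−35.0569)/(148.4800−85.7600)=0.8886; B=V−Δ·S=-40.7392
Each (Δ,B) replicates both successor values, so the strategy is self-financing and V0 is arbitrage-free.

(0,0): Delta=0.8886 Bond=-40.7392
(1,0): Delta=0.6067 Bond=-16.9724
(1,1): Delta=0.9604 Bond=-51.8117
(2,0): Delta=-0.1715 Bond=27.5711
(2,1): Delta=0.8050 Bond=-36.8685
(2,2): Delta=1.0000 Bond=-59.1511
(3,0): Delta=-1.0000 Bond=59.7426
(3,1): Delta=0.0396 Bond=13.7751
(3,2): Delta=1.0000 Bond=-59.7426
(3,3): Delta=1.0000 Bond=-59.7426
V0=72.9974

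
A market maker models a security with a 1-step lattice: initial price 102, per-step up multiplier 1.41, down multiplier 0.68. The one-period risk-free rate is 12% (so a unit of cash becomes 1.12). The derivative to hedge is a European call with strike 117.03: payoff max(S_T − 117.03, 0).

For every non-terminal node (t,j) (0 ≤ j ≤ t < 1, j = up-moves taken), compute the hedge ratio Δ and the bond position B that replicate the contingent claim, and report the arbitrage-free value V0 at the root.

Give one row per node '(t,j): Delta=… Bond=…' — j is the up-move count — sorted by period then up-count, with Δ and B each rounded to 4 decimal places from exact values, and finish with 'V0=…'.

Risk-neutral probability p* = (R−d)/(u−d) = (1.12−0.68)/(1.41−0.68) = 0.6027.
At expiry t=1: V(1,0)=0.0000, V(1,1)=26.7900
Node (0,0) S=102.0000: V=(p*·26.7900+(1−p*)·0.0000)/1.12=14.4173; Δ=(26.7900−0.0000)/(143.8200−69.3600)=0.3598; B=V−Δ·S=-22.2813
Each (Δ,B) replicates both successor values, so the strategy is self-financing and V0 is arbitrage-free.

(0,0): Delta=0.3598 Bond=-22.2813
V0=14.4173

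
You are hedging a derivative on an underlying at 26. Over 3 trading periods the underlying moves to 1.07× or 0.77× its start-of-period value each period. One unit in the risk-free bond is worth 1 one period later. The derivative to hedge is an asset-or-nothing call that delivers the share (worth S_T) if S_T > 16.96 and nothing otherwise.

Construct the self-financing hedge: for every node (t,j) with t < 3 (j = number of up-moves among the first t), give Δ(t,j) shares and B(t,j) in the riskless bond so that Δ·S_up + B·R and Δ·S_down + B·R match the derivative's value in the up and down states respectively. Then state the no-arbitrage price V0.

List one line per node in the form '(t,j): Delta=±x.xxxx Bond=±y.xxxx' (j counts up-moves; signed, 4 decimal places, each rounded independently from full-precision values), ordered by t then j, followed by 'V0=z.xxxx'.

No-arbitrage ⇒ martingale measure with p* = (R−d)/(u−d) = 0.7667.
At expiry t=3: V(3,0)=0.0000, V(3,1)=0.0000, V(3,2)=22.9209, V(3,3)=31.8511
Node (2,0) S=15.4154: V=(p*·0.0000+(1−p*)·0.0000)/1=0.0000; Δ=(0.0000−0.0000)/(16.4945−11.8699)=0.0000; B=V−Δ·S=0.0000
Node (2,1) S=21.4214: V=(p*·22.9209+(1−p*)·0.0000)/1=17.5727; Δ=(22.9209−0.0000)/(22.9209−16.4945)=3.5667; B=V−Δ·S=-58.8303
Node (2,2) S=29.7674: V=(p*·31.8511+(1−p*)·22.9209)/1=29.7674; Δ=(31.8511−22.9209)/(31.8511−22.9209)=1.0000; B=V−Δ·S=0.0000
Node (1,0) S=20.0200: V=(p*·17.5727+(1−p*)·0.0000)/1=13.4724; Δ=(17.5727−0.0000)/(21.4214−15.4154)=2.9259; B=V−Δ·S=-45.1032
Node (1,1) S=27.8200: V=(p*·29.7674+(1−p*)·17.5727)/1=26.9220; Δ=(29.7674−17.5727)/(29.7674−21.4214)=1.4611; B=V−Δ·S=-13.7271
Node (0,0) S=26.0000: V=(p*·26.9220+(1−p*)·13.4724)/1=23.7837; Δ=(26.9220−13.4724)/(27.8200−20.0200)=1.7243; B=V−Δ·S=-21.0482
Each (Δ,B) replicates both successor values, so the strategy is self-financing and V0 is arbitrage-free.

(0,0): Delta=1.7243 Bond=-21.0482
(1,0): Delta=2.9259 Bond=-45.1032
(1,1): Delta=1.4611 Bond=-13.7271
(2,0): Delta=0.0000 Bond=0.0000
(2,1): Delta=3.5667 Bond=-58.8303
(2,2): Delta=1.0000 Bond=0.0000
V0=23.7837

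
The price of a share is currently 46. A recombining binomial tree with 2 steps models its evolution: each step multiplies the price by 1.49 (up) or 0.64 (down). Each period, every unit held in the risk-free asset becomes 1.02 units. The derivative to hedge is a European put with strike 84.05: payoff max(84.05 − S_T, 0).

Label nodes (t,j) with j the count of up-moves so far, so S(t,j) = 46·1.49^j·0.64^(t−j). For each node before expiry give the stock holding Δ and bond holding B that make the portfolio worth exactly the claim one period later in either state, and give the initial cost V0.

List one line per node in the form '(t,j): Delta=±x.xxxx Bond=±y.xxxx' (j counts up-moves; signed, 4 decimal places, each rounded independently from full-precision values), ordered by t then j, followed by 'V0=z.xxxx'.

The replicating-portfolio and risk-neutral prices coincide; use p* = (1.02−0.64)/(1.49−0.64) = 0.4471 for the latter.
At expiry t=2: V(2,0)=65.2084, V(2,1)=40.1844, V(2,2)=0.0000
  t=1,j=0: stock 29.4400 → up 43.8656 (V=40.1844), down 18.8416 (V=65.2084). Price 52.9620; hedge Δ=-1.0000, bond B=82.4020.
  t=1,j=1: stock 68.5400 → up 102.1246 (V=0.0000), down 43.8656 (V=40.1844). Price 21.7839; hedge Δ=-0.6898, bond B=69.0597.
  t=0,j=0: stock 46.0000 → up 68.5400 (V=21.7839), down 29.4400 (V=52.9620). Price 38.2584; hedge Δ=-0.7974, bond B=74.9384.
Root portfolio cost Δ·46+B reproduces V0=38.2584.

(0,0): Delta=-0.7974 Bond=74.9384
(1,0): Delta=-1.0000 Bond=82.4020
(1,1): Delta=-0.6898 Bond=69.0597
V0=38.2584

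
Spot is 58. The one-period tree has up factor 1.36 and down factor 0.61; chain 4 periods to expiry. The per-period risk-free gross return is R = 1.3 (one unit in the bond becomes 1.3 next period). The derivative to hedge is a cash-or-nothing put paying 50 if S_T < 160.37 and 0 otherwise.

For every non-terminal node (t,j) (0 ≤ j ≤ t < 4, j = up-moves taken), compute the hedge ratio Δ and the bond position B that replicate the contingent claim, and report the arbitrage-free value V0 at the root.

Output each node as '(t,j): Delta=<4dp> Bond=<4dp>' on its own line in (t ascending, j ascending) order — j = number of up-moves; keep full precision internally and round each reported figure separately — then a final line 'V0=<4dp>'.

(0,0): Delta=-0.4074 Bond=28.5938
(1,0): Delta=0.0000 Bond=22.7583
(1,1): Delta=-0.4233 Bond=38.4252
(2,0): Delta=0.0000 Bond=29.5858
(2,1): Delta=0.0000 Bond=29.5858
(2,2): Delta=-0.4398 Bond=51.7239
(3,0): Delta=0.0000 Bond=38.4615
(3,1): Delta=0.0000 Bond=38.4615
(3,2): Delta=0.0000 Bond=38.4615
(3,3): Delta=-0.4569 Bond=69.7436
V0=4.9649

Risk-neutral probability p* = (R−d)/(u−d) = (1.3−0.61)/(1.36−0.61) = 0.9200.
Terminal values V(4,·): V(4,0)=50.0000, V(4,1)=50.0000, V(4,2)=50.0000, V(4,3)=50.0000, V(4,4)=0.0000
(3,0): S=13.1649. Δ = (V_up−V_dn)/(S_up−S_dn) = (50.0000−50.0000)/(17.9043−8.0306) = 0.0000. V = [p*·50.0000 + (1−p*)·50.0000]/1.3 = 38.4615. B = V − Δ·S = 38.4615.
(3,1): S=29.3512. Δ = (V_up−V_dn)/(S_up−S_dn) = (50.0000−50.0000)/(39.9177−17.9043) = 0.0000. V = [p*·50.0000 + (1−p*)·50.0000]/1.3 = 38.4615. B = V − Δ·S = 38.4615.
(3,2): S=65.4388. Δ = (V_up−V_dn)/(S_up−S_dn) = (50.0000−50.0000)/(88.9968−39.9177) = 0.0000. V = [p*·50.0000 + (1−p*)·50.0000]/1.3 = 38.4615. B = V − Δ·S = 38.4615.
(3,3): S=145.8964. Δ = (V_up−V_dn)/(S_up−S_dn) = (0.0000−50.0000)/(198.4192−88.9968) = -0.4569. V = [p*·0.0000 + (1−p*)·50.0000]/1.3 = 3.0769. B = V − Δ·S = 69.7436.
(2,0): S=21.5818. Δ = (V_up−V_dn)/(S_up−S_dn) = (38.4615−38.4615)/(29.3512−13.1649) = 0.0000. V = [p*·38.4615 + (1−p*)·38.4615]/1.3 = 29.5858. B = V − Δ·S = 29.5858.
(2,1): S=48.1168. Δ = (V_up−V_dn)/(S_up−S_dn) = (38.4615−38.4615)/(65.4388−29.3512) = 0.0000. V = [p*·38.4615 + (1−p*)·38.4615]/1.3 = 29.5858. B = V − Δ·S = 29.5858.
(2,2): S=107.2768. Δ = (V_up−V_dn)/(S_up−S_dn) = (3.0769−38.4615)/(145.8964−65.4388) = -0.4398. V = [p*·3.0769 + (1−p*)·38.4615]/1.3 = 4.5444. B = V − Δ·S = 51.7239.
(1,0): S=35.3800. Δ = (V_up−V_dn)/(S_up−S_dn) = (29.5858−29.5858)/(48.1168−21.5818) = 0.0000. V = [p*·29.5858 + (1−p*)·29.5858]/1.3 = 22.7583. B = V − Δ·S = 22.7583.
(1,1): S=78.8800. Δ = (V_up−V_dn)/(S_up−S_dn) = (4.5444−29.5858)/(107.2768−48.1168) = -0.4233. V = [p*·4.5444 + (1−p*)·29.5858]/1.3 = 5.0367. B = V − Δ·S = 38.4252.
(0,0): S=58.0000. Δ = (V_up−V_dn)/(S_up−S_dn) = (5.0367−22.7583)/(78.8800−35.3800) = -0.4074. V = [p*·5.0367 + (1−p*)·22.7583]/1.3 = 4.9649. B = V − Δ·S = 28.5938.
Self-financing check: at every node Δ·S+B equals the discounted successor values.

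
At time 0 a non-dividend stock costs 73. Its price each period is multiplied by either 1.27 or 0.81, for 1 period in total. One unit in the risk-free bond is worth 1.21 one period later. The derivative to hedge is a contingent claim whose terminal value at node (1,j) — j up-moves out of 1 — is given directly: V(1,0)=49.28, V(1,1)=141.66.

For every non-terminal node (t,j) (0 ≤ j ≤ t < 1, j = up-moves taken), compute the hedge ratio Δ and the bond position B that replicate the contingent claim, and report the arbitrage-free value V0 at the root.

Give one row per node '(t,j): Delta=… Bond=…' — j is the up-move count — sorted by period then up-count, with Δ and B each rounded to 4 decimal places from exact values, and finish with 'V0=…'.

Risk-neutral probability p* = (R−d)/(u−d) = (1.21−0.81)/(1.27−0.81) = 0.8696.
Payoff layer (t=1): V(1,0)=49.2800, V(1,1)=141.6600
Node (0,0) S=73.0000: V=(p*·141.6600+(1−p*)·49.2800)/1.21=107.1161; Δ=(141.6600−49.2800)/(92.7100−59.1300)=2.7510; B=V−Δ·S=-93.7100
Each (Δ,B) replicates both successor values, so the strategy is self-financing and V0 is arbitrage-free.

(0,0): Delta=2.7510 Bond=-93.7100
V0=107.1161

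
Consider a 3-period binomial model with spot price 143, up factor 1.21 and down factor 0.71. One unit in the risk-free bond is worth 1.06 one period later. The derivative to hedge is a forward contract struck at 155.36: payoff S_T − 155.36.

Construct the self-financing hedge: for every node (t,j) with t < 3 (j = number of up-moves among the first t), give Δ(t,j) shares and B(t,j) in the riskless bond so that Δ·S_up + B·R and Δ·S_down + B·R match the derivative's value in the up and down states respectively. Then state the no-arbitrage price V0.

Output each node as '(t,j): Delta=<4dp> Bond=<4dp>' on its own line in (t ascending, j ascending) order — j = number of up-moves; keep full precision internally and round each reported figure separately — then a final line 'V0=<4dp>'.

(0,0): Delta=1.0000 Bond=-130.4433
(1,0): Delta=1.0000 Bond=-138.2698
(1,1): Delta=1.0000 Bond=-138.2698
(2,0): Delta=1.0000 Bond=-146.5660
(2,1): Delta=1.0000 Bond=-146.5660
(2,2): Delta=1.0000 Bond=-146.5660
V0=12.5567

Risk-neutral probability p* = (R−d)/(u−d) = (1.06−0.71)/(1.21−0.71) = 0.7000.
Payoff layer (t=3): V(3,0)=-104.1787, V(3,1)=-68.1356, V(3,2)=-6.7099, V(3,3)=97.9732
Node (2,0) S=72.0863: V=(p*·-68.1356+(1−p*)·-104.1787)/1.06=-74.4797; Δ=(-68.1356−-104.1787)/(87.2244−51.1813)=1.0000; B=V−Δ·S=-146.5660
Node (2,1) S=122.8513: V=(p*·-6.7099+(1−p*)·-68.1356)/1.06=-23.7147; Δ=(-6.7099−-68.1356)/(148.6501−87.2244)=1.0000; B=V−Δ·S=-146.5660
Node (2,2) S=209.3663: V=(p*·97.9732+(1−p*)·-6.7099)/1.06=62.8003; Δ=(97.9732−-6.7099)/(253.3332−148.6501)=1.0000; B=V−Δ·S=-146.5660
Node (1,0) S=101.5300: V=(p*·-23.7147+(1−p*)·-74.4797)/1.06=-36.7398; Δ=(-23.7147−-74.4797)/(122.8513−72.0863)=1.0000; B=V−Δ·S=-138.2698
Node (1,1) S=173.0300: V=(p*·62.8003+(1−p*)·-23.7147)/1.06=34.7602; Δ=(62.8003−-23.7147)/(209.3663−122.8513)=1.0000; B=V−Δ·S=-138.2698
Node (0,0) S=143.0000: V=(p*·34.7602+(1−p*)·-36.7398)/1.06=12.5567; Δ=(34.7602−-36.7398)/(173.0300−101.5300)=1.0000; B=V−Δ·S=-130.4433
The time-0 hedge costs 12.5567, which is the no-arbitrage price.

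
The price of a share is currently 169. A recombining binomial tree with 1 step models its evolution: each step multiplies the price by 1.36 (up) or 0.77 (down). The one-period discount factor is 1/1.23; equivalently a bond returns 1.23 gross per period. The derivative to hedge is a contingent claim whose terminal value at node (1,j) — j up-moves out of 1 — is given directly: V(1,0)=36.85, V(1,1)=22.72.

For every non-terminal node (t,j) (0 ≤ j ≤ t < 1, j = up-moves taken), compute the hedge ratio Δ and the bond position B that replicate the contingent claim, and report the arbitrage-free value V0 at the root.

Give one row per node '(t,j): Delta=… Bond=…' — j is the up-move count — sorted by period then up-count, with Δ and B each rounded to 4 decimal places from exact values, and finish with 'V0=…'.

No-arbitrage ⇒ martingale measure with p* = (R−d)/(u−d) = 0.7797.
Terminal values V(1,·): V(1,0)=36.8500, V(1,1)=22.7200
(0,0): S=169.0000. Δ = (V_up−V_dn)/(S_up−S_dn) = (22.7200−36.8500)/(229.8400−130.1300) = -0.1417. V = [p*·22.7200 + (1−p*)·36.8500]/1.23 = 21.0028. B = V − Δ·S = 44.9519.
Check: Δ(0,0)·S0 + B(0,0) = 21.0028 = V0.

(0,0): Delta=-0.1417 Bond=44.9519
V0=21.0028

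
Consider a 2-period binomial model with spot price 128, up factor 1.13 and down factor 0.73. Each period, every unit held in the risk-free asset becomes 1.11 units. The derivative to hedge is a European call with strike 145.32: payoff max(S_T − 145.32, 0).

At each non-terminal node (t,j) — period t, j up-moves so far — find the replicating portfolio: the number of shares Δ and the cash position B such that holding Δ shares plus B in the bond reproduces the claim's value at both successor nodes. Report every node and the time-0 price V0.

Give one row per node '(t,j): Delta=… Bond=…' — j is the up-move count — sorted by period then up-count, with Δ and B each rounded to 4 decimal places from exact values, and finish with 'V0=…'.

The replicating-portfolio and risk-neutral prices coincide; use p* = (1.11−0.73)/(1.13−0.73) = 0.9500 for the latter.
Payoff layer (t=2): V(2,0)=0.0000, V(2,1)=0.0000, V(2,2)=18.1232
  t=1,j=0: stock 93.4400 → up 105.5872 (V=0.0000), down 68.2112 (V=0.0000). Price 0.0000; hedge Δ=0.0000, bond B=0.0000.
  t=1,j=1: stock 144.6400 → up 163.4432 (V=18.1232), down 105.5872 (V=0.0000). Price 15.5108; hedge Δ=0.3132, bond B=-29.7972.
  t=0,j=0: stock 128.0000 → up 144.6400 (V=15.5108), down 93.4400 (V=0.0000). Price 13.2750; hedge Δ=0.3029, bond B=-25.5021.
Root portfolio cost Δ·128+B reproduces V0=13.2750.

(0,0): Delta=0.3029 Bond=-25.5021
(1,0): Delta=0.0000 Bond=0.0000
(1,1): Delta=0.3132 Bond=-29.7972
V0=13.2750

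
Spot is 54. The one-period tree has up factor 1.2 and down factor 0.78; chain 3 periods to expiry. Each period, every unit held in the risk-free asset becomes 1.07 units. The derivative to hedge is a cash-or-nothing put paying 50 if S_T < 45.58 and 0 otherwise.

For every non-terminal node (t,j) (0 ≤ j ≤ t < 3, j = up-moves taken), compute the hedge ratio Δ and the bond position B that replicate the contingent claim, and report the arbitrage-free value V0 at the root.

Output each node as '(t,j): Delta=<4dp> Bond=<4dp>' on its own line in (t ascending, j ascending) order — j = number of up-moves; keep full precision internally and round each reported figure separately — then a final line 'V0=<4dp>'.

(0,0): Delta=-0.8231 Bond=53.7555
(1,0): Delta=-1.8239 Bond=99.6730
(1,1): Delta=-0.5314 Bond=38.6214
(2,0): Delta=0.0000 Bond=46.7290
(2,1): Delta=-2.3553 Bond=133.5113
(2,2): Delta=0.0000 Bond=0.0000
V0=9.3102

No-arbitrage ⇒ martingale measure with p* = (R−d)/(u−d) = 0.6905.
Payoff layer (t=3): V(3,0)=50.0000, V(3,1)=50.0000, V(3,2)=0.0000, V(3,3)=0.0000
(2,0): S=32.8536. Δ = (V_up−V_dn)/(S_up−S_dn) = (50.0000−50.0000)/(39.4243−25.6258) = 0.0000. V = [p*·50.0000 + (1−p*)·50.0000]/1.07 = 46.7290. B = V − Δ·S = 46.7290.
(2,1): S=50.5440. Δ = (V_up−V_dn)/(S_up−S_dn) = (0.0000−50.0000)/(60.6528−39.4243) = -2.3553. V = [p*·0.0000 + (1−p*)·50.0000]/1.07 = 14.4637. B = V − Δ·S = 133.5113.
(2,2): S=77.7600. Δ = (V_up−V_dn)/(S_up−S_dn) = (0.0000−0.0000)/(93.3120−60.6528) = 0.0000. V = [p*·0.0000 + (1−p*)·0.0000]/1.07 = 0.0000. B = V − Δ·S = 0.0000.
(1,0): S=42.1200. Δ = (V_up−V_dn)/(S_up−S_dn) = (14.4637−46.7290)/(50.5440−32.8536) = -1.8239. V = [p*·14.4637 + (1−p*)·46.7290]/1.07 = 22.8510. B = V − Δ·S = 99.6730.
(1,1): S=64.8000. Δ = (V_up−V_dn)/(S_up−S_dn) = (0.0000−14.4637)/(77.7600−50.5440) = -0.5314. V = [p*·0.0000 + (1−p*)·14.4637]/1.07 = 4.1840. B = V − Δ·S = 38.6214.
(0,0): S=54.0000. Δ = (V_up−V_dn)/(S_up−S_dn) = (4.1840−22.8510)/(64.8000−42.1200) = -0.8231. V = [p*·4.1840 + (1−p*)·22.8510]/1.07 = 9.3102. B = V − Δ·S = 53.7555.
Check: Δ(0,0)·S0 + B(0,0) = 9.3102 = V0.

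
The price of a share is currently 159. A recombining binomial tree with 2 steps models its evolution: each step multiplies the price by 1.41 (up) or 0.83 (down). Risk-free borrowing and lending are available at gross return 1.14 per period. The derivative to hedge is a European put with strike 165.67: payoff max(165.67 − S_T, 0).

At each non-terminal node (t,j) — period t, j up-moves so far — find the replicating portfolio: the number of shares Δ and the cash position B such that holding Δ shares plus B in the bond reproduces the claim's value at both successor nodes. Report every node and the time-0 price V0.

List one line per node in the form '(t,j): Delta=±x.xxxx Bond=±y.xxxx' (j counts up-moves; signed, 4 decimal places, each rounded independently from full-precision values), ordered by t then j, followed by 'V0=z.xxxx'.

Under the risk-neutral measure, an up-move has probability p* = (R−d)/(u−d) = 0.5345 and values discount at R = 1.14.
At expiry t=2: V(2,0)=56.1349, V(2,1)=0.0000, V(2,2)=0.0000
Node (1,0) S=131.9700: V=(p*·0.0000+(1−p*)·56.1349)/1.14=22.9226; Δ=(0.0000−56.1349)/(186.0777−109.5351)=-0.7334; B=V−Δ·S=119.7069
Node (1,1) S=224.1900: V=(p*·0.0000+(1−p*)·0.0000)/1.14=0.0000; Δ=(0.0000−0.0000)/(316.1079−186.0777)=0.0000; B=V−Δ·S=0.0000
Node (0,0) S=159.0000: V=(p*·0.0000+(1−p*)·22.9226)/1.14=9.3604; Δ=(0.0000−22.9226)/(224.1900−131.9700)=-0.2486; B=V−Δ·S=48.8821
Root portfolio cost Δ·159+B reproduces V0=9.3604.

(0,0): Delta=-0.2486 Bond=48.8821
(1,0): Delta=-0.7334 Bond=119.7069
(1,1): Delta=0.0000 Bond=0.0000
V0=9.3604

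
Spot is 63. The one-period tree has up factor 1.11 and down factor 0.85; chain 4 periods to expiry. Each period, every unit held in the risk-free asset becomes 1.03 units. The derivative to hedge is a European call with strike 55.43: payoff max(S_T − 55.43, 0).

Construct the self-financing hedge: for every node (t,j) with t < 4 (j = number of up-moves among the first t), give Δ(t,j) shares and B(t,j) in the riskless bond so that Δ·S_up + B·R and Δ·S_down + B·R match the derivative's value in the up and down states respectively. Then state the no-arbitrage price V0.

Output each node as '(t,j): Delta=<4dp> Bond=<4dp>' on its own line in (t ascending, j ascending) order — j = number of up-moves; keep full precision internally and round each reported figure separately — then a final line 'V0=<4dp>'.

Under the risk-neutral measure, an up-move has probability p* = (R−d)/(u−d) = 0.6923 and values discount at R = 1.03.
Terminal payoffs: V(4,0)=0.0000, V(4,1)=0.0000, V(4,2)=0.6521, V(4,3)=17.8066, V(4,4)=40.2084
Node (3,0) S=38.6899: V=(p*·0.0000+(1−p*)·0.0000)/1.03=0.0000; Δ=(0.0000−0.0000)/(42.9458−32.8864)=0.0000; B=V−Δ·S=0.0000
Node (3,1) S=50.5244: V=(p*·0.6521+(1−p*)·0.0000)/1.03=0.4383; Δ=(0.6521−0.0000)/(56.0821−42.9458)=0.0496; B=V−Δ·S=-2.0698
Node (3,2) S=65.9790: V=(p*·17.8066+(1−p*)·0.6521)/1.03=12.1634; Δ=(17.8066−0.6521)/(73.2366−56.0821)=1.0000; B=V−Δ·S=-53.8155
Node (3,3) S=86.1608: V=(p*·40.2084+(1−p*)·17.8066)/1.03=32.3452; Δ=(40.2084−17.8066)/(95.6384−73.2366)=1.0000; B=V−Δ·S=-53.8155
Node (2,0) S=45.5175: V=(p*·0.4383+(1−p*)·0.0000)/1.03=0.2946; Δ=(0.4383−0.0000)/(50.5244−38.6899)=0.0370; B=V−Δ·S=-1.3912
Node (2,1) S=59.4405: V=(p*·12.1634+(1−p*)·0.4383)/1.03=8.3065; Δ=(12.1634−0.4383)/(65.9790−50.5244)=0.7587; B=V−Δ·S=-36.7901
Node (2,2) S=77.6223: V=(p*·32.3452+(1−p*)·12.1634)/1.03=25.3742; Δ=(32.3452−12.1634)/(86.1608−65.9790)=1.0000; B=V−Δ·S=-52.2481
Node (1,0) S=53.5500: V=(p*·8.3065+(1−p*)·0.2946)/1.03=5.6712; Δ=(8.3065−0.2946)/(59.4405−45.5175)=0.5754; B=V−Δ·S=-25.1438
Node (1,1) S=69.9300: V=(p*·25.3742+(1−p*)·8.3065)/1.03=19.5365; Δ=(25.3742−8.3065)/(77.6223−59.4405)=0.9387; B=V−Δ·S=-46.1085
Node (0,0) S=63.0000: V=(p*·19.5365+(1−p*)·5.6712)/1.03=14.8255; Δ=(19.5365−5.6712)/(69.9300−53.5500)=0.8465; B=V−Δ·S=-38.5028
Each (Δ,B) replicates both successor values, so the strategy is self-financing and V0 is arbitrage-free.

(0,0): Delta=0.8465 Bond=-38.5028
(1,0): Delta=0.5754 Bond=-25.1438
(1,1): Delta=0.9387 Bond=-46.1085
(2,0): Delta=0.0370 Bond=-1.3912
(2,1): Delta=0.7587 Bond=-36.7901
(2,2): Delta=1.0000 Bond=-52.2481
(3,0): Delta=0.0000 Bond=0.0000
(3,1): Delta=0.0496 Bond=-2.0698
(3,2): Delta=1.0000 Bond=-53.8155
(3,3): Delta=1.0000 Bond=-53.8155
V0=14.8255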